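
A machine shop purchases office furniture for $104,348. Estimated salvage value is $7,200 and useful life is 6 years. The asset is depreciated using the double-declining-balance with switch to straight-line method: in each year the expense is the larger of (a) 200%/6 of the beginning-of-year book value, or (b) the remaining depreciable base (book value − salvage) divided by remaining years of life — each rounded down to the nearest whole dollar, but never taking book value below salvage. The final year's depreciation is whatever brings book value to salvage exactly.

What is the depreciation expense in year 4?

$10,306

Depreciable base = $104,348 − $7,200 = $97,148.
Year 1: DB = ⌊$104,348 × 200%/6⌋ = $34,782; SL = ⌊$97,148/6⌋ = $16,191 → take DB $34,782. Book value $69,566.
Year 2: DB = ⌊$69,566 × 200%/6⌋ = $23,188; SL = ⌊$62,366/5⌋ = $12,473 → take DB $23,188. Book value $46,378.
Year 3: DB = ⌊$46,378 × 200%/6⌋ = $15,459; SL = ⌊$39,178/4⌋ = $9,794 → take DB $15,459. Book value $30,919.
Year 4: DB = ⌊$30,919 × 200%/6⌋ = $10,306; SL = ⌊$23,719/3⌋ = $7,906 → take DB $10,306. Book value $20,613.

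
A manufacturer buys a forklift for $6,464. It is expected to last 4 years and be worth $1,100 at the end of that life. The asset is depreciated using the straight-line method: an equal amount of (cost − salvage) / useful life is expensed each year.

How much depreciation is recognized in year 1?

Depreciable base = $6,464 − $1,100 = $5,364.
Annual expense = $5,364 / 4 = $1,341.

$1,341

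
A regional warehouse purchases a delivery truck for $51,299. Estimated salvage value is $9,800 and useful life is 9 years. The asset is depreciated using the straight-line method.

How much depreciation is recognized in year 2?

Depreciable base = $51,299 − $9,800 = $41,499.
Annual expense = $41,499 / 9 = $4,611.

$4,611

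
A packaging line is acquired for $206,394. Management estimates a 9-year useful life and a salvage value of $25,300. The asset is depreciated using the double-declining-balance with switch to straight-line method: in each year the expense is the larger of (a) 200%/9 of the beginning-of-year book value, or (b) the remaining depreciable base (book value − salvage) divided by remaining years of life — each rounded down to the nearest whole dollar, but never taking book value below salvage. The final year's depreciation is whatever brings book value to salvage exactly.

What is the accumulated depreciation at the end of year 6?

$160,701

Depreciable base = $206,394 − $25,300 = $181,094.
Year 1: DB = ⌊$206,394 × 200%/9⌋ = $45,865; SL = ⌊$181,094/9⌋ = $20,121 → take DB $45,865. Book value $160,529.
Year 2: DB = ⌊$160,529 × 200%/9⌋ = $35,673; SL = ⌊$135,229/8⌋ = $16,903 → take DB $35,673. Book value $124,856.
Year 3: DB = ⌊$124,856 × 200%/9⌋ = $27,745; SL = ⌊$99,556/7⌋ = $14,222 → take DB $27,745. Book value $97,111.
Year 4: DB = ⌊$97,111 × 200%/9⌋ = $21,580; SL = ⌊$71,811/6⌋ = $11,968 → take DB $21,580. Book value $75,531.
Year 5: DB = ⌊$75,531 × 200%/9⌋ = $16,784; SL = ⌊$50,231/5⌋ = $10,046 → take DB $16,784. Book value $58,747.
Year 6: DB = ⌊$58,747 × 200%/9⌋ = $13,054; SL = ⌊$33,447/4⌋ = $8,361 → take DB $13,054. Book value $45,693.
Accumulated through year 6 = $206,394 − $45,693 = $160,701.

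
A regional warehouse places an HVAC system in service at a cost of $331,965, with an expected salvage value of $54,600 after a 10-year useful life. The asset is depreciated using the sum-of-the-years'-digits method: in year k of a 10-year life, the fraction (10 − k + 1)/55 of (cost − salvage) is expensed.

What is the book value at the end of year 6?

Depreciable base = $331,965 − $54,600 = $277,365.
Sum of the years' digits = 10+9+8+7+6+5+4+3+2+1 = 55.
Year 1: $277,365 × 10/55 = $50,430. Book value $281,535.
Year 2: $277,365 × 9/55 = $45,387. Book value $236,148.
Year 3: $277,365 × 8/55 = $40,344. Book value $195,804.
Year 4: $277,365 × 7/55 = $35,301. Book value $160,503.
Year 5: $277,365 × 6/55 = $30,258. Book value $130,245.
Year 6: $277,365 × 5/55 = $25,215. Book value $105,030.

$105,030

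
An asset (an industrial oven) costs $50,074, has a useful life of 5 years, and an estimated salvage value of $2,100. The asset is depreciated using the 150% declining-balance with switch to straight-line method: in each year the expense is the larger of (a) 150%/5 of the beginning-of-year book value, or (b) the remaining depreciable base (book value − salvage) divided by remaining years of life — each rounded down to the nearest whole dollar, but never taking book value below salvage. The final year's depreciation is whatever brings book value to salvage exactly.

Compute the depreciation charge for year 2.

Depreciable base = $50,074 − $2,100 = $47,974.
Year 1: DB = ⌊$50,074 × 150%/5⌋ = $15,022; SL = ⌊$47,974/5⌋ = $9,594 → take DB $15,022. Book value $35,052.
Year 2: DB = ⌊$35,052 × 150%/5⌋ = $10,515; SL = ⌊$32,952/4⌋ = $8,238 → take DB $10,515. Book value $24,537.

$10,515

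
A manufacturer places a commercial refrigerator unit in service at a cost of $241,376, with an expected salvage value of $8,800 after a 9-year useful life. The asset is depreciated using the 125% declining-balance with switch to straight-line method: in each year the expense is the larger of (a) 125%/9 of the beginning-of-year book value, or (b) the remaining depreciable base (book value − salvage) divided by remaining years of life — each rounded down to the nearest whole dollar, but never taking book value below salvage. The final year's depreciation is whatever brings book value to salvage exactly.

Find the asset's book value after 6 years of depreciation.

$81,463

Depreciable base = $241,376 − $8,800 = $232,576.
Year 1: DB = ⌊$241,376 × 125%/9⌋ = $33,524; SL = ⌊$232,576/9⌋ = $25,841 → take DB $33,524. Book value $207,852.
Year 2: DB = ⌊$207,852 × 125%/9⌋ = $28,868; SL = ⌊$199,052/8⌋ = $24,881 → take DB $28,868. Book value $178,984.
Year 3: DB = ⌊$178,984 × 125%/9⌋ = $24,858; SL = ⌊$170,184/7⌋ = $24,312 → take DB $24,858. Book value $154,126.
Year 4: DB = ⌊$154,126 × 125%/9⌋ = $21,406; SL = ⌊$145,326/6⌋ = $24,221 → take SL $24,221. Book value $129,905.
Year 5: DB = ⌊$129,905 × 125%/9⌋ = $18,042; SL = ⌊$121,105/5⌋ = $24,221 → take SL $24,221. Book value $105,684.
Year 6: DB = ⌊$105,684 × 125%/9⌋ = $14,678; SL = ⌊$96,884/4⌋ = $24,221 → take SL $24,221. Book value $81,463.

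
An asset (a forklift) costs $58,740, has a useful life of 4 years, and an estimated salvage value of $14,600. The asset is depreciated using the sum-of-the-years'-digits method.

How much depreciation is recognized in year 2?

Depreciable base = $58,740 − $14,600 = $44,140.
Sum of the years' digits = 4+3+2+1 = 10.
Year 1: $44,140 × 4/10 = $17,656. Book value $41,084.
Year 2: $44,140 × 3/10 = $13,242. Book value $27,842.

$13,242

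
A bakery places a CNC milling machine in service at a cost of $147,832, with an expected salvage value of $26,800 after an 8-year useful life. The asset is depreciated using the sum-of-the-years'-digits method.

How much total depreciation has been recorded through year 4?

$87,412

Depreciable base = $147,832 − $26,800 = $121,032.
Sum of the years' digits = 8+7+6+5+4+3+2+1 = 36.
Year 1: $121,032 × 8/36 = $26,896. Book value $120,936.
Year 2: $121,032 × 7/36 = $23,534. Book value $97,402.
Year 3: $121,032 × 6/36 = $20,172. Book value $77,230.
Year 4: $121,032 × 5/36 = $16,810. Book value $60,420.
Accumulated through year 4 = $147,832 − $60,420 = $87,412.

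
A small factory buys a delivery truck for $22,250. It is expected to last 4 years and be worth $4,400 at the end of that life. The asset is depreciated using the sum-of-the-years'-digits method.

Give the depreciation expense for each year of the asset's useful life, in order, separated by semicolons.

$7,140; $5,355; $3,570; $1,785

Depreciable base = $22,250 − $4,400 = $17,850.
Sum of the years' digits = 4+3+2+1 = 10.
Year 1: $17,850 × 4/10 = $7,140. Book value $15,110.
Year 2: $17,850 × 3/10 = $5,355. Book value $9,755.
Year 3: $17,850 × 2/10 = $3,570. Book value $6,185.
Year 4: $17,850 × 1/10 = $1,785. Book value $4,400.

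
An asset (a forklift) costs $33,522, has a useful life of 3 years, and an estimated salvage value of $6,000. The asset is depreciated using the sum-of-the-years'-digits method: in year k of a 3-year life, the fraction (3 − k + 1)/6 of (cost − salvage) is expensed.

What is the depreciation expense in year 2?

Depreciable base = $33,522 − $6,000 = $27,522.
Sum of the years' digits = 3+2+1 = 6.
Year 1: $27,522 × 3/6 = $13,761. Book value $19,761.
Year 2: $27,522 × 2/6 = $9,174. Book value $10,587.

$9,174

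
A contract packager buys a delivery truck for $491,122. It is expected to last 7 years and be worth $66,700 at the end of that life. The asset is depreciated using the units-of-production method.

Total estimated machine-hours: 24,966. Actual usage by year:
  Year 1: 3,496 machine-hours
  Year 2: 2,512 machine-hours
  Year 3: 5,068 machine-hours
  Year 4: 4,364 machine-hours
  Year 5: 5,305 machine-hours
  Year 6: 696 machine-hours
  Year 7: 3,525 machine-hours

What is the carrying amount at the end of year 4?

$228,642

Depreciable base = $491,122 − $66,700 = $424,422.
Rate = $424,422 / 24,966 machine-hours = $17 per machine-hour.
Year 1: 3,496 × $17 = $59,432. Book value $431,690.
Year 2: 2,512 × $17 = $42,704. Book value $388,986.
Year 3: 5,068 × $17 = $86,156. Book value $302,830.
Year 4: 4,364 × $17 = $74,188. Book value $228,642.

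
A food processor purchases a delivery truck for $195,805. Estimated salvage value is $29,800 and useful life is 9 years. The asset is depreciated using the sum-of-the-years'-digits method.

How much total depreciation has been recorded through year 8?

$162,316

Depreciable base = $195,805 − $29,800 = $166,005.
Sum of the years' digits = 9+8+7+6+5+4+3+2+1 = 45.
Year 1: $166,005 × 9/45 = $33,201. Book value $162,604.
Year 2: $166,005 × 8/45 = $29,512. Book value $133,092.
Year 3: $166,005 × 7/45 = $25,823. Book value $107,269.
Year 4: $166,005 × 6/45 = $22,134. Book value $85,135.
Year 5: $166,005 × 5/45 = $18,445. Book value $66,690.
Year 6: $166,005 × 4/45 = $14,756. Book value $51,934.
Year 7: $166,005 × 3/45 = $11,067. Book value $40,867.
Year 8: $166,005 × 2/45 = $7,378. Book value $33,489.
Accumulated through year 8 = $195,805 − $33,489 = $162,316.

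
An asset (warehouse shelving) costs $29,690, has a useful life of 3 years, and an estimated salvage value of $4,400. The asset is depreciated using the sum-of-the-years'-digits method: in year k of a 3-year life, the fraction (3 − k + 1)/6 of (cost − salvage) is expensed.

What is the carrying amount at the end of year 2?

Depreciable base = $29,690 − $4,400 = $25,290.
Sum of the years' digits = 3+2+1 = 6.
Year 1: $25,290 × 3/6 = $12,645. Book value $17,045.
Year 2: $25,290 × 2/6 = $8,430. Book value $8,615.

$8,615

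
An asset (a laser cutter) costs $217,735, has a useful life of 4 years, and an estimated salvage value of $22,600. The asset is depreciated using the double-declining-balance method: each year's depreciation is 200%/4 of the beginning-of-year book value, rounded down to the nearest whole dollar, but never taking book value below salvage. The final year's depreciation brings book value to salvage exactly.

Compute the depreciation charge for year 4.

$4,617

Depreciable base = $217,735 − $22,600 = $195,135.
Year 1: ⌊$217,735 × 200%/4⌋ = $108,867. Book value $108,868.
Year 2: ⌊$108,868 × 200%/4⌋ = $54,434. Book value $54,434.
Year 3: ⌊$54,434 × 200%/4⌋ = $27,217. Book value $27,217.
Year 4 (final): $27,217 − $22,600 = $4,617. Book value $22,600.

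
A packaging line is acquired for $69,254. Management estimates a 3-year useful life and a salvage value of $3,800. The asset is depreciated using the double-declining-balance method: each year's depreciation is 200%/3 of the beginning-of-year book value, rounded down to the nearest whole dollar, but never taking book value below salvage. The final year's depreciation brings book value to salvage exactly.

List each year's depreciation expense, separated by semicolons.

Depreciable base = $69,254 − $3,800 = $65,454.
Year 1: ⌊$69,254 × 200%/3⌋ = $46,169. Book value $23,085.
Year 2: ⌊$23,085 × 200%/3⌋ = $15,390. Book value $7,695.
Year 3 (final): $7,695 − $3,800 = $3,895. Book value $3,800.

$46,169; $15,390; $3,895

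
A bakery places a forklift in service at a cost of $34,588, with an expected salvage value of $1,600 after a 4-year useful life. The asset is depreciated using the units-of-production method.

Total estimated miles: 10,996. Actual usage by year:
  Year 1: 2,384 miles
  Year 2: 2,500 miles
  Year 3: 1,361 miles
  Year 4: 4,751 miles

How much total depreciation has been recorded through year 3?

$18,735

Depreciable base = $34,588 − $1,600 = $32,988.
Rate = $32,988 / 10,996 miles = $3 per mile.
Year 1: 2,384 × $3 = $7,152. Book value $27,436.
Year 2: 2,500 × $3 = $7,500. Book value $19,936.
Year 3: 1,361 × $3 = $4,083. Book value $15,853.
Accumulated through year 3 = $34,588 − $15,853 = $18,735.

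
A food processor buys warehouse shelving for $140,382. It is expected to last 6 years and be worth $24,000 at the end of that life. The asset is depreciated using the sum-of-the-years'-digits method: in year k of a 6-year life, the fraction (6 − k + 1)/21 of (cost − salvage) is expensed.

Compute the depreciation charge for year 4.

Depreciable base = $140,382 − $24,000 = $116,382.
Sum of the years' digits = 6+5+4+3+2+1 = 21.
Year 1: $116,382 × 6/21 = $33,252. Book value $107,130.
Year 2: $116,382 × 5/21 = $27,710. Book value $79,420.
Year 3: $116,382 × 4/21 = $22,168. Book value $57,252.
Year 4: $116,382 × 3/21 = $16,626. Book value $40,626.

$16,626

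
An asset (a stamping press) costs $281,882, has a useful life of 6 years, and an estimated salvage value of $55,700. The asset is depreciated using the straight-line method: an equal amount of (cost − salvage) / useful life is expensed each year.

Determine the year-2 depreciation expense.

Depreciable base = $281,882 − $55,700 = $226,182.
Annual expense = $226,182 / 6 = $37,697.

$37,697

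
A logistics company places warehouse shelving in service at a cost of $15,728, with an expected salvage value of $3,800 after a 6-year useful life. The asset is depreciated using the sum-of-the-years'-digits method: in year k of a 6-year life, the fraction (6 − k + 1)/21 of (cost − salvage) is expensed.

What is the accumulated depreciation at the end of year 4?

$10,224

Depreciable base = $15,728 − $3,800 = $11,928.
Sum of the years' digits = 6+5+4+3+2+1 = 21.
Year 1: $11,928 × 6/21 = $3,408. Book value $12,320.
Year 2: $11,928 × 5/21 = $2,840. Book value $9,480.
Year 3: $11,928 × 4/21 = $2,272. Book value $7,208.
Year 4: $11,928 × 3/21 = $1,704. Book value $5,504.
Accumulated through year 4 = $15,728 − $5,504 = $10,224.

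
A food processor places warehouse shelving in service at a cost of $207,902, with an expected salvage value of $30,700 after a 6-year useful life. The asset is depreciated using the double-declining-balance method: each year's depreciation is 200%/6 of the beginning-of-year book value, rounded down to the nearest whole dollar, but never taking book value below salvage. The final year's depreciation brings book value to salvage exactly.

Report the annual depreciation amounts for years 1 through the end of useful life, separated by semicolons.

$69,300; $46,200; $30,800; $20,534; $10,368; $0

Depreciable base = $207,902 − $30,700 = $177,202.
Year 1: ⌊$207,902 × 200%/6⌋ = $69,300. Book value $138,602.
Year 2: ⌊$138,602 × 200%/6⌋ = $46,200. Book value $92,402.
Year 3: ⌊$92,402 × 200%/6⌋ = $30,800. Book value $61,602.
Year 4: ⌊$61,602 × 200%/6⌋ = $20,534. Book value $41,068.
Year 5: ⌊$41,068 × 200%/6⌋ = $13,689, capped at $10,368. Book value $30,700.
Year 6 (final): $30,700 − $30,700 = $0. Book value $30,700.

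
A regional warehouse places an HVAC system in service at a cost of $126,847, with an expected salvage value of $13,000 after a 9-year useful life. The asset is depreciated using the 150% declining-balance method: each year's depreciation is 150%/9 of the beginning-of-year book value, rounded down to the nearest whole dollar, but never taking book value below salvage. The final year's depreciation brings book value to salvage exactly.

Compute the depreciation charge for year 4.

$12,234

Depreciable base = $126,847 − $13,000 = $113,847.
Year 1: ⌊$126,847 × 150%/9⌋ = $21,141. Book value $105,706.
Year 2: ⌊$105,706 × 150%/9⌋ = $17,617. Book value $88,089.
Year 3: ⌊$88,089 × 150%/9⌋ = $14,681. Book value $73,408.
Year 4: ⌊$73,408 × 150%/9⌋ = $12,234. Book value $61,174.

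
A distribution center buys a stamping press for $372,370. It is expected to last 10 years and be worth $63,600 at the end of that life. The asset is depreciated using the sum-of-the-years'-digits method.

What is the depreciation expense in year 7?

$22,456

Depreciable base = $372,370 − $63,600 = $308,770.
Sum of the years' digits = 10+9+8+7+6+5+4+3+2+1 = 55.
Year 1: $308,770 × 10/55 = $56,140. Book value $316,230.
Year 2: $308,770 × 9/55 = $50,526. Book value $265,704.
Year 3: $308,770 × 8/55 = $44,912. Book value $220,792.
Year 4: $308,770 × 7/55 = $39,298. Book value $181,494.
Year 5: $308,770 × 6/55 = $33,684. Book value $147,810.
Year 6: $308,770 × 5/55 = $28,070. Book value $119,740.
Year 7: $308,770 × 4/55 = $22,456. Book value $97,284.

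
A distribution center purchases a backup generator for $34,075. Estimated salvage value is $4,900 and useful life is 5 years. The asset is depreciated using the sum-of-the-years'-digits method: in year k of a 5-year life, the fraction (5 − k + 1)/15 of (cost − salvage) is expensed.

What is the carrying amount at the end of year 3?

Depreciable base = $34,075 − $4,900 = $29,175.
Sum of the years' digits = 5+4+3+2+1 = 15.
Year 1: $29,175 × 5/15 = $9,725. Book value $24,350.
Year 2: $29,175 × 4/15 = $7,780. Book value $16,570.
Year 3: $29,175 × 3/15 = $5,835. Book value $10,735.

$10,735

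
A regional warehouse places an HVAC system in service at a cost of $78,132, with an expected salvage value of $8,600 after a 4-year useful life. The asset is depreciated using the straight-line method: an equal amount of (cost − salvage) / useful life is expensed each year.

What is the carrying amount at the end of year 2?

$43,366

Depreciable base = $78,132 − $8,600 = $69,532.
Annual expense = $69,532 / 4 = $17,383.
End of year 1: book value $60,749.
End of year 2: book value $43,366.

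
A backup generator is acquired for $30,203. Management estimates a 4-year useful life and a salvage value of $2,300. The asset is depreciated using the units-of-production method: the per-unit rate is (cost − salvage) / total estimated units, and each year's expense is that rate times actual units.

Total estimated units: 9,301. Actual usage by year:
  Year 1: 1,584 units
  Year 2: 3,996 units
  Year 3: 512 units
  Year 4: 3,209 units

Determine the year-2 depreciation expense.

Depreciable base = $30,203 − $2,300 = $27,903.
Rate = $27,903 / 9,301 units = $3 per unit.
Year 1: 1,584 × $3 = $4,752. Book value $25,451.
Year 2: 3,996 × $3 = $11,988. Book value $13,463.

$11,988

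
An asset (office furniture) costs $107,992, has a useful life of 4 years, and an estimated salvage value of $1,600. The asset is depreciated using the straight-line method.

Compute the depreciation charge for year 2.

Depreciable base = $107,992 − $1,600 = $106,392.
Annual expense = $106,392 / 4 = $26,598.

$26,598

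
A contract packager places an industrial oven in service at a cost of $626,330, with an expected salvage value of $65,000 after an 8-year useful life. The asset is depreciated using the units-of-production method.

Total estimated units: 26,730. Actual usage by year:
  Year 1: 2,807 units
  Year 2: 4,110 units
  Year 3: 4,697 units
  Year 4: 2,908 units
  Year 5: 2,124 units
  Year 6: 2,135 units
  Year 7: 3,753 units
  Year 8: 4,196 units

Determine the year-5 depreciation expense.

$44,604

Depreciable base = $626,330 − $65,000 = $561,330.
Rate = $561,330 / 26,730 units = $21 per unit.
Year 1: 2,807 × $21 = $58,947. Book value $567,383.
Year 2: 4,110 × $21 = $86,310. Book value $481,073.
Year 3: 4,697 × $21 = $98,637. Book value $382,436.
Year 4: 2,908 × $21 = $61,068. Book value $321,368.
Year 5: 2,124 × $21 = $44,604. Book value $276,764.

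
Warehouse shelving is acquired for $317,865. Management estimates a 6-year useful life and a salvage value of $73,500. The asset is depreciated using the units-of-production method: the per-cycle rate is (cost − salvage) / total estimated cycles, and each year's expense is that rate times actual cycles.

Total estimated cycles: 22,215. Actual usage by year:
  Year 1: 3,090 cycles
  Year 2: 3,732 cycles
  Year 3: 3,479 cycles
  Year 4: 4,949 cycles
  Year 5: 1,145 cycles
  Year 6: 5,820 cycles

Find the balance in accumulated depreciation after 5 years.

$180,345

Depreciable base = $317,865 − $73,500 = $244,365.
Rate = $244,365 / 22,215 cycles = $11 per cycle.
Year 1: 3,090 × $11 = $33,990. Book value $283,875.
Year 2: 3,732 × $11 = $41,052. Book value $242,823.
Year 3: 3,479 × $11 = $38,269. Book value $204,554.
Year 4: 4,949 × $11 = $54,439. Book value $150,115.
Year 5: 1,145 × $11 = $12,595. Book value $137,520.
Accumulated through year 5 = $317,865 − $137,520 = $180,345.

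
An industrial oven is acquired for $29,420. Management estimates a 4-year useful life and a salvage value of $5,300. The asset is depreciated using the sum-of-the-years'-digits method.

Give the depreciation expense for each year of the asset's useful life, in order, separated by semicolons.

Depreciable base = $29,420 − $5,300 = $24,120.
Sum of the years' digits = 4+3+2+1 = 10.
Year 1: $24,120 × 4/10 = $9,648. Book value $19,772.
Year 2: $24,120 × 3/10 = $7,236. Book value $12,536.
Year 3: $24,120 × 2/10 = $4,824. Book value $7,712.
Year 4: $24,120 × 1/10 = $2,412. Book value $5,300.

$9,648; $7,236; $4,824; $2,412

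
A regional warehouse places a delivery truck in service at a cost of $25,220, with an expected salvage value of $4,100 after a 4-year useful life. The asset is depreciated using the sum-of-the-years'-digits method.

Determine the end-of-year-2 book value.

Depreciable base = $25,220 − $4,100 = $21,120.
Sum of the years' digits = 4+3+2+1 = 10.
Year 1: $21,120 × 4/10 = $8,448. Book value $16,772.
Year 2: $21,120 × 3/10 = $6,336. Book value $10,436.

$10,436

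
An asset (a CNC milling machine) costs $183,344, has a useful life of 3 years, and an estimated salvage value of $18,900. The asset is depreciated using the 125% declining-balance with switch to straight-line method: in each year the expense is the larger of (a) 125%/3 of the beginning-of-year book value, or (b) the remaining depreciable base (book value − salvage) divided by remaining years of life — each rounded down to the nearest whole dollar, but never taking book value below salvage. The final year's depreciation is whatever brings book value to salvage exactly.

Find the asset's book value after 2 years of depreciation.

Depreciable base = $183,344 − $18,900 = $164,444.
Year 1: DB = ⌊$183,344 × 125%/3⌋ = $76,393; SL = ⌊$164,444/3⌋ = $54,814 → take DB $76,393. Book value $106,951.
Year 2: DB = ⌊$106,951 × 125%/3⌋ = $44,562; SL = ⌊$88,051/2⌋ = $44,025 → take DB $44,562. Book value $62,389.

$62,389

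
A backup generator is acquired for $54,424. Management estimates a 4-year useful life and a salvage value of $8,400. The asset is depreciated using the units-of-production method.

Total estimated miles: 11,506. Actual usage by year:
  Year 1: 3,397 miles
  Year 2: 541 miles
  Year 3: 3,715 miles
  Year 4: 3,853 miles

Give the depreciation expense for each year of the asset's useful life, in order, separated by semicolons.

$13,588; $2,164; $14,860; $15,412

Depreciable base = $54,424 − $8,400 = $46,024.
Rate = $46,024 / 11,506 miles = $4 per mile.
Year 1: 3,397 × $4 = $13,588. Book value $40,836.
Year 2: 541 × $4 = $2,164. Book value $38,672.
Year 3: 3,715 × $4 = $14,860. Book value $23,812.
Year 4: 3,853 × $4 = $15,412. Book value $8,400.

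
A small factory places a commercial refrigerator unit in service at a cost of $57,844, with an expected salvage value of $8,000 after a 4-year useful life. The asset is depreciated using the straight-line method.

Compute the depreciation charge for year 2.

$12,461

Depreciable base = $57,844 − $8,000 = $49,844.
Annual expense = $49,844 / 4 = $12,461.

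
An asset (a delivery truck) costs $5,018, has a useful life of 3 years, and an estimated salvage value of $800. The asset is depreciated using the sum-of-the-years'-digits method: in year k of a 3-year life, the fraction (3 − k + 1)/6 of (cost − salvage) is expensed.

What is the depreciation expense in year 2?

$1,406

Depreciable base = $5,018 − $800 = $4,218.
Sum of the years' digits = 3+2+1 = 6.
Year 1: $4,218 × 3/6 = $2,109. Book value $2,909.
Year 2: $4,218 × 2/6 = $1,406. Book value $1,503.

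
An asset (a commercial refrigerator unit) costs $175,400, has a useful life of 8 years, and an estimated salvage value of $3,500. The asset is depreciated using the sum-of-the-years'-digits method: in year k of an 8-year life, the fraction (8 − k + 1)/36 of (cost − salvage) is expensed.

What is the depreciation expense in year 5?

$19,100

Depreciable base = $175,400 − $3,500 = $171,900.
Sum of the years' digits = 8+7+6+5+4+3+2+1 = 36.
Year 1: $171,900 × 8/36 = $38,200. Book value $137,200.
Year 2: $171,900 × 7/36 = $33,425. Book value $103,775.
Year 3: $171,900 × 6/36 = $28,650. Book value $75,125.
Year 4: $171,900 × 5/36 = $23,875. Book value $51,250.
Year 5: $171,900 × 4/36 = $19,100. Book value $32,150.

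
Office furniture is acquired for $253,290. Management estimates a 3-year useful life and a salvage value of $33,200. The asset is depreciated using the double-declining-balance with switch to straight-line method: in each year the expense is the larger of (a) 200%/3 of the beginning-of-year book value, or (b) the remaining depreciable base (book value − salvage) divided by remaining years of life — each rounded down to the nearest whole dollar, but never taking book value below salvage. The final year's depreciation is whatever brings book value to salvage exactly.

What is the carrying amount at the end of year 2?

$33,200

Depreciable base = $253,290 − $33,200 = $220,090.
Year 1: DB = ⌊$253,290 × 200%/3⌋ = $168,860; SL = ⌊$220,090/3⌋ = $73,363 → take DB $168,860. Book value $84,430.
Year 2: DB = ⌊$84,430 × 200%/3⌋ = $56,286; SL = ⌊$51,230/2⌋ = $25,615 → take DB $56,286, capped at $51,230. Book value $33,200.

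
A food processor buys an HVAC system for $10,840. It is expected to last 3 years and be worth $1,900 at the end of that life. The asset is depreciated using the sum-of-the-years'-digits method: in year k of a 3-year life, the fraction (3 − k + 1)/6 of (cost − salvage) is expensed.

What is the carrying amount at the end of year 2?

Depreciable base = $10,840 − $1,900 = $8,940.
Sum of the years' digits = 3+2+1 = 6.
Year 1: $8,940 × 3/6 = $4,470. Book value $6,370.
Year 2: $8,940 × 2/6 = $2,980. Book value $3,390.

$3,390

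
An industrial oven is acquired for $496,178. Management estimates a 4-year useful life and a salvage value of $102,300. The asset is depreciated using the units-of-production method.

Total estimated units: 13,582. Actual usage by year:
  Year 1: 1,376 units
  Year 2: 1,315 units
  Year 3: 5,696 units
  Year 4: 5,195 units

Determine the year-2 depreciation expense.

$38,135

Depreciable base = $496,178 − $102,300 = $393,878.
Rate = $393,878 / 13,582 units = $29 per unit.
Year 1: 1,376 × $29 = $39,904. Book value $456,274.
Year 2: 1,315 × $29 = $38,135. Book value $418,139.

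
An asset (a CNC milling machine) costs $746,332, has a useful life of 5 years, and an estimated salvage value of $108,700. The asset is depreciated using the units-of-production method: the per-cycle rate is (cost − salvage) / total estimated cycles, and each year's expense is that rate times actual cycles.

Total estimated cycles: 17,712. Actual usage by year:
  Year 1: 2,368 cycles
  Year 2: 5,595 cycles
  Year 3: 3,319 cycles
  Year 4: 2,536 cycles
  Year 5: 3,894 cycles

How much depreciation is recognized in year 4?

Depreciable base = $746,332 − $108,700 = $637,632.
Rate = $637,632 / 17,712 cycles = $36 per cycle.
Year 1: 2,368 × $36 = $85,248. Book value $661,084.
Year 2: 5,595 × $36 = $201,420. Book value $459,664.
Year 3: 3,319 × $36 = $119,484. Book value $340,180.
Year 4: 2,536 × $36 = $91,296. Book value $248,884.

$91,296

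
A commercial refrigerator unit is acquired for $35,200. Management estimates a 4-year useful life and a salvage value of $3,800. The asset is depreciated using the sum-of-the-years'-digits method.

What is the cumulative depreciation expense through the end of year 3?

$28,260

Depreciable base = $35,200 − $3,800 = $31,400.
Sum of the years' digits = 4+3+2+1 = 10.
Year 1: $31,400 × 4/10 = $12,560. Book value $22,640.
Year 2: $31,400 × 3/10 = $9,420. Book value $13,220.
Year 3: $31,400 × 2/10 = $6,280. Book value $6,940.
Accumulated through year 3 = $35,200 − $6,940 = $28,260.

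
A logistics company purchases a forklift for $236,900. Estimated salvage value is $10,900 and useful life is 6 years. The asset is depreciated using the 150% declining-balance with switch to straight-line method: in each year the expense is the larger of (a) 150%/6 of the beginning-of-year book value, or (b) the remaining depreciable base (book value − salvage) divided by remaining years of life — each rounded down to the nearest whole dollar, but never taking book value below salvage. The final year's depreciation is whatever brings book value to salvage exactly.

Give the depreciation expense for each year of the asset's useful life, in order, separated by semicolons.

$59,225; $44,418; $33,314; $29,681; $29,681; $29,681

Depreciable base = $236,900 − $10,900 = $226,000.
Year 1: DB = ⌊$236,900 × 150%/6⌋ = $59,225; SL = ⌊$226,000/6⌋ = $37,666 → take DB $59,225. Book value $177,675.
Year 2: DB = ⌊$177,675 × 150%/6⌋ = $44,418; SL = ⌊$166,775/5⌋ = $33,355 → take DB $44,418. Book value $133,257.
Year 3: DB = ⌊$133,257 × 150%/6⌋ = $33,314; SL = ⌊$122,357/4⌋ = $30,589 → take DB $33,314. Book value $99,943.
Year 4: DB = ⌊$99,943 × 150%/6⌋ = $24,985; SL = ⌊$89,043/3⌋ = $29,681 → take SL $29,681. Book value $70,262.
Year 5: DB = ⌊$70,262 × 150%/6⌋ = $17,565; SL = ⌊$59,362/2⌋ = $29,681 → take SL $29,681. Book value $40,581.
Year 6 (final): $40,581 − $10,900 = $29,681. Book value $10,900.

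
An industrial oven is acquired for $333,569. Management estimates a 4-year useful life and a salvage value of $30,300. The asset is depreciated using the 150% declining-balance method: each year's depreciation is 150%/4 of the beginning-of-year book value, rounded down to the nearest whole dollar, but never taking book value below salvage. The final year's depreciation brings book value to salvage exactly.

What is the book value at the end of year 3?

$81,439

Depreciable base = $333,569 − $30,300 = $303,269.
Year 1: ⌊$333,569 × 150%/4⌋ = $125,088. Book value $208,481.
Year 2: ⌊$208,481 × 150%/4⌋ = $78,180. Book value $130,301.
Year 3: ⌊$130,301 × 150%/4⌋ = $48,862. Book value $81,439.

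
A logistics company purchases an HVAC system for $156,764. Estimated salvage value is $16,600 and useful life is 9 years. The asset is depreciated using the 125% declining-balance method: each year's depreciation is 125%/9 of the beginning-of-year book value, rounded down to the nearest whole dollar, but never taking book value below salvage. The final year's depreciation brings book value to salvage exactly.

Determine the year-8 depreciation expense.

$7,644

Depreciable base = $156,764 − $16,600 = $140,164.
Year 1: ⌊$156,764 × 125%/9⌋ = $21,772. Book value $134,992.
Year 2: ⌊$134,992 × 125%/9⌋ = $18,748. Book value $116,244.
Year 3: ⌊$116,244 × 125%/9⌋ = $16,145. Book value $100,099.
Year 4: ⌊$100,099 × 125%/9⌋ = $13,902. Book value $86,197.
Year 5: ⌊$86,197 × 125%/9⌋ = $11,971. Book value $74,226.
Year 6: ⌊$74,226 × 125%/9⌋ = $10,309. Book value $63,917.
Year 7: ⌊$63,917 × 125%/9⌋ = $8,877. Book value $55,040.
Year 8: ⌊$55,040 × 125%/9⌋ = $7,644. Book value $47,396.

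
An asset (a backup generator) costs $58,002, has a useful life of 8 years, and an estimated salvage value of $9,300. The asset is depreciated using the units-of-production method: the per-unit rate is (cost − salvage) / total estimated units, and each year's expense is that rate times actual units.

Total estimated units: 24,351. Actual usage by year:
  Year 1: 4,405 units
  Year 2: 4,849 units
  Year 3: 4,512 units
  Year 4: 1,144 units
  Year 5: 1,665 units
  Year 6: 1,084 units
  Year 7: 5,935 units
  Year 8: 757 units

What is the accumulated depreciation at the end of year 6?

Depreciable base = $58,002 − $9,300 = $48,702.
Rate = $48,702 / 24,351 units = $2 per unit.
Year 1: 4,405 × $2 = $8,810. Book value $49,192.
Year 2: 4,849 × $2 = $9,698. Book value $39,494.
Year 3: 4,512 × $2 = $9,024. Book value $30,470.
Year 4: 1,144 × $2 = $2,288. Book value $28,182.
Year 5: 1,665 × $2 = $3,330. Book value $24,852.
Year 6: 1,084 × $2 = $2,168. Book value $22,684.
Accumulated through year 6 = $58,002 − $22,684 = $35,318.

$35,318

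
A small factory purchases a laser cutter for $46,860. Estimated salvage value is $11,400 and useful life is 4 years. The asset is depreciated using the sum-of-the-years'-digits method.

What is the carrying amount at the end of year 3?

$14,946

Depreciable base = $46,860 − $11,400 = $35,460.
Sum of the years' digits = 4+3+2+1 = 10.
Year 1: $35,460 × 4/10 = $14,184. Book value $32,676.
Year 2: $35,460 × 3/10 = $10,638. Book value $22,038.
Year 3: $35,460 × 2/10 = $7,092. Book value $14,946.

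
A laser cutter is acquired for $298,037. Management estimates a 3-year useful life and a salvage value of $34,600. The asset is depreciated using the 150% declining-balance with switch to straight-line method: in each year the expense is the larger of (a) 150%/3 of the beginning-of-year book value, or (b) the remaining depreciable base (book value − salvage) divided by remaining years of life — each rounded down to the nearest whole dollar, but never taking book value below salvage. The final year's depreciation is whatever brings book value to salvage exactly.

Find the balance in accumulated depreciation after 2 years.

Depreciable base = $298,037 − $34,600 = $263,437.
Year 1: DB = ⌊$298,037 × 150%/3⌋ = $149,018; SL = ⌊$263,437/3⌋ = $87,812 → take DB $149,018. Book value $149,019.
Year 2: DB = ⌊$149,019 × 150%/3⌋ = $74,509; SL = ⌊$114,419/2⌋ = $57,209 → take DB $74,509. Book value $74,510.
Accumulated through year 2 = $298,037 − $74,510 = $223,527.

$223,527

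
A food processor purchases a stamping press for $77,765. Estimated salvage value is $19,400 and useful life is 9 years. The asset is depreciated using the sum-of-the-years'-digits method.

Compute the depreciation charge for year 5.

Depreciable base = $77,765 − $19,400 = $58,365.
Sum of the years' digits = 9+8+7+6+5+4+3+2+1 = 45.
Year 1: $58,365 × 9/45 = $11,673. Book value $66,092.
Year 2: $58,365 × 8/45 = $10,376. Book value $55,716.
Year 3: $58,365 × 7/45 = $9,079. Book value $46,637.
Year 4: $58,365 × 6/45 = $7,782. Book value $38,855.
Year 5: $58,365 × 5/45 = $6,485. Book value $32,370.

$6,485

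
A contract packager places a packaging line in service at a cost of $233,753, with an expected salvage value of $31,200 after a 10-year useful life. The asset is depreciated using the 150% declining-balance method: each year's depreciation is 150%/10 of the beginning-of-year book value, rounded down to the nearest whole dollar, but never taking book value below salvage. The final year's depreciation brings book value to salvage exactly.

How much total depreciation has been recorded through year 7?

$158,815

Depreciable base = $233,753 − $31,200 = $202,553.
Year 1: ⌊$233,753 × 150%/10⌋ = $35,062. Book value $198,691.
Year 2: ⌊$198,691 × 150%/10⌋ = $29,803. Book value $168,888.
Year 3: ⌊$168,888 × 150%/10⌋ = $25,333. Book value $143,555.
Year 4: ⌊$143,555 × 150%/10⌋ = $21,533. Book value $122,022.
Year 5: ⌊$122,022 × 150%/10⌋ = $18,303. Book value $103,719.
Year 6: ⌊$103,719 × 150%/10⌋ = $15,557. Book value $88,162.
Year 7: ⌊$88,162 × 150%/10⌋ = $13,224. Book value $74,938.
Accumulated through year 7 = $233,753 − $74,938 = $158,815.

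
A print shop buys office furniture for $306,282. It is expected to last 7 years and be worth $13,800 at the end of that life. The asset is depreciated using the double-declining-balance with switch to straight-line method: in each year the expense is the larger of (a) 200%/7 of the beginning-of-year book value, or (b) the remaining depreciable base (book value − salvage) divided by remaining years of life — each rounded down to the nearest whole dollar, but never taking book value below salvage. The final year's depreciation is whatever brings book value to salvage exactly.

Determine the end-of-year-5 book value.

$56,950

Depreciable base = $306,282 − $13,800 = $292,482.
Year 1: DB = ⌊$306,282 × 200%/7⌋ = $87,509; SL = ⌊$292,482/7⌋ = $41,783 → take DB $87,509. Book value $218,773.
Year 2: DB = ⌊$218,773 × 200%/7⌋ = $62,506; SL = ⌊$204,973/6⌋ = $34,162 → take DB $62,506. Book value $156,267.
Year 3: DB = ⌊$156,267 × 200%/7⌋ = $44,647; SL = ⌊$142,467/5⌋ = $28,493 → take DB $44,647. Book value $111,620.
Year 4: DB = ⌊$111,620 × 200%/7⌋ = $31,891; SL = ⌊$97,820/4⌋ = $24,455 → take DB $31,891. Book value $79,729.
Year 5: DB = ⌊$79,729 × 200%/7⌋ = $22,779; SL = ⌊$65,929/3⌋ = $21,976 → take DB $22,779. Book value $56,950.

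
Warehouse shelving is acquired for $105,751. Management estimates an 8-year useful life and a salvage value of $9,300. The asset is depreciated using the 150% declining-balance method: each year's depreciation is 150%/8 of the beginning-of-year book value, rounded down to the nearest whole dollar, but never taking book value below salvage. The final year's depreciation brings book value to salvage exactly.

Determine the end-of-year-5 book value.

$37,448

Depreciable base = $105,751 − $9,300 = $96,451.
Year 1: ⌊$105,751 × 150%/8⌋ = $19,828. Book value $85,923.
Year 2: ⌊$85,923 × 150%/8⌋ = $16,110. Book value $69,813.
Year 3: ⌊$69,813 × 150%/8⌋ = $13,089. Book value $56,724.
Year 4: ⌊$56,724 × 150%/8⌋ = $10,635. Book value $46,089.
Year 5: ⌊$46,089 × 150%/8⌋ = $8,641. Book value $37,448.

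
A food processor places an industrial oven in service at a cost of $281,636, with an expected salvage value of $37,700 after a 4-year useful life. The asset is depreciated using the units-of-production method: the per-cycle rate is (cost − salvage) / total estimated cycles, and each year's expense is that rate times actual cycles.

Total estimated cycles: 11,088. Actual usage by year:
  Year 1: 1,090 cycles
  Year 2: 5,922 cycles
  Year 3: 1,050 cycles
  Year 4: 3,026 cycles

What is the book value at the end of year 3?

$104,272

Depreciable base = $281,636 − $37,700 = $243,936.
Rate = $243,936 / 11,088 cycles = $22 per cycle.
Year 1: 1,090 × $22 = $23,980. Book value $257,656.
Year 2: 5,922 × $22 = $130,284. Book value $127,372.
Year 3: 1,050 × $22 = $23,100. Book value $104,272.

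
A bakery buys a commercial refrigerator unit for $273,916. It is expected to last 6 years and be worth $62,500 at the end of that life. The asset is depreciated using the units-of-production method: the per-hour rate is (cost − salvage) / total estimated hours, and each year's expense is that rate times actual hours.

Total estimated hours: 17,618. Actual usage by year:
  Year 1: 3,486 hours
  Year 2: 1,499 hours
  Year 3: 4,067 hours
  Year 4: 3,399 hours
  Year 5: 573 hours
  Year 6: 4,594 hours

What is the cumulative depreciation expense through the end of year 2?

Depreciable base = $273,916 − $62,500 = $211,416.
Rate = $211,416 / 17,618 hours = $12 per hour.
Year 1: 3,486 × $12 = $41,832. Book value $232,084.
Year 2: 1,499 × $12 = $17,988. Book value $214,096.
Accumulated through year 2 = $273,916 − $214,096 = $59,820.

$59,820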